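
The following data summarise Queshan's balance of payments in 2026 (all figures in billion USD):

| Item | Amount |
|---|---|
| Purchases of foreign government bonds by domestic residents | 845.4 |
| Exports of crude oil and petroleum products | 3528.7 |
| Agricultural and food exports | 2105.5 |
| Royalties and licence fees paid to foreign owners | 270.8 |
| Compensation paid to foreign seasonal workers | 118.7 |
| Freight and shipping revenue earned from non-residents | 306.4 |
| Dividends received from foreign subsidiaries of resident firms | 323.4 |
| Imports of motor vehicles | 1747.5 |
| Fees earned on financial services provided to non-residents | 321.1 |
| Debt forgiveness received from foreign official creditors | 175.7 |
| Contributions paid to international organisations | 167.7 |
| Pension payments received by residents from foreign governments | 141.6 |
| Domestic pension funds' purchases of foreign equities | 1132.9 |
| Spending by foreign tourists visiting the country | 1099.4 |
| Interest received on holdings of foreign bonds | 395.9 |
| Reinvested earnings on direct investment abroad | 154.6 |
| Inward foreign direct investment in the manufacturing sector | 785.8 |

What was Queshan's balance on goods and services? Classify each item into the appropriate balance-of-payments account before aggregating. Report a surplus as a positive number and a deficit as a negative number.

5342.8

Goods: 2105.5 + 3528.7 - 1747.5 = 3886.7
Services: -270.8 + 321.1 + 306.4 + 1099.4 = 1456.1
Trade balance = 3886.7 + 1456.1 = 5342.8
(Excluded from the trade balance — financial account: purchases of foreign government bonds by domestic residents 845.4, domestic pension funds' purchases of foreign equities 1132.9, inward foreign direct investment in the manufacturing sector 785.8; primary income: compensation paid to foreign seasonal workers 118.7, dividends received from foreign subsidiaries of resident firms 323.4, interest received on holdings of foreign bonds 395.9, reinvested earnings on direct investment abroad 154.6; capital account: debt forgiveness received from foreign official creditors 175.7; secondary income: contributions paid to international organisations 167.7, pension payments received by residents from foreign governments 141.6.)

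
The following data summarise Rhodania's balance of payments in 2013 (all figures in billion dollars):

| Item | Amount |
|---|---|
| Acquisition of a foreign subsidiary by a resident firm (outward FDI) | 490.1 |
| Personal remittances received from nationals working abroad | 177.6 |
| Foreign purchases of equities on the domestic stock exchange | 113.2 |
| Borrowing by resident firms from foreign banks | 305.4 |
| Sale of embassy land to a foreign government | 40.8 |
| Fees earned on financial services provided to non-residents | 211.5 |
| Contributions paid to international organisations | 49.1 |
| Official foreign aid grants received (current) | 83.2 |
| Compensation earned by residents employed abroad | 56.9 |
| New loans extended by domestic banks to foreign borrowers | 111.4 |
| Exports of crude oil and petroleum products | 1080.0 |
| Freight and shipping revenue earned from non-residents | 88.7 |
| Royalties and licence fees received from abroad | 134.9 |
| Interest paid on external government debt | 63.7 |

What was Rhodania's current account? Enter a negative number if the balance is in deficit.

Goods: 1080.0
Services: 134.9 + 211.5 + 88.7 = 435.1
Primary income: -63.7 + 56.9 = -6.8
Secondary income: 177.6 - 49.1 + 83.2 = 211.7
Current account = 1080.0 + 435.1 + (-6.8) + 211.7 = 1720.0
(Excluded from the current account — financial account: acquisition of a foreign subsidiary by a resident firm (outward FDI) 490.1, foreign purchases of equities on the domestic stock exchange 113.2, borrowing by resident firms from foreign banks 305.4, new loans extended by domestic banks to foreign borrowers 111.4; capital account: sale of embassy land to a foreign government 40.8.)

1720.0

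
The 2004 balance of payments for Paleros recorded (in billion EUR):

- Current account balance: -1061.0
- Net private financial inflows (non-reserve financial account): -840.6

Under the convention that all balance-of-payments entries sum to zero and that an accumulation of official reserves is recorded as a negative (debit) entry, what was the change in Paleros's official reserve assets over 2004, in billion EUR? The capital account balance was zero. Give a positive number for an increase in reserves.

Official reserve transactions balance = -((-1061.0) + (-840.6)) = 1901.6
An accumulation of reserves is recorded as a debit (negative entry), so the change in the stock of reserves is the negative of that balance.
Change in official reserves = -(1901.6) = -1901.6

-1901.6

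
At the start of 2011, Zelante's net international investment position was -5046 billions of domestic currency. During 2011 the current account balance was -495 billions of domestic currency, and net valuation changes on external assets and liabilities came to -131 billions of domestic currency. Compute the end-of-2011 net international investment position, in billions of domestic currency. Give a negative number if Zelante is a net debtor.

Change in NIIP = current account + net valuation change = -495 + (-131) = -626
End-of-year NIIP = -5046 + (-626) = -5672

-5672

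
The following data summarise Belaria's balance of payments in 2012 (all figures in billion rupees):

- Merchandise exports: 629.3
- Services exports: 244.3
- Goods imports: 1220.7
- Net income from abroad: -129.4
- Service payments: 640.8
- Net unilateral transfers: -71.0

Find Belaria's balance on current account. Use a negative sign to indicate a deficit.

-1188.3

Goods balance = 629.3 - 1220.7 = -591.4
Services balance = 244.3 - 640.8 = -396.5
Trade balance (goods + services) = -591.4 + (-396.5) = -987.9
Net primary income = -129.4
Net secondary income = -71.0
Current account = -987.9 + (-129.4) + (-71.0) = -1188.3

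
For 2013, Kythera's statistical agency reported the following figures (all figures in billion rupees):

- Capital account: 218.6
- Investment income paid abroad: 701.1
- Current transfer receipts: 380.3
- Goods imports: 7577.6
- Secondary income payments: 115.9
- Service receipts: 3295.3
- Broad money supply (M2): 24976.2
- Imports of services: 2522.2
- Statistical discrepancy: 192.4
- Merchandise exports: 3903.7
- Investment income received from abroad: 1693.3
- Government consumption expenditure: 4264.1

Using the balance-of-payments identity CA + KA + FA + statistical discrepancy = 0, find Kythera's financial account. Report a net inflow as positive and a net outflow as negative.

Goods balance = 3903.7 - 7577.6 = -3673.9
Services balance = 3295.3 - 2522.2 = 773.1
Trade balance (goods + services) = -3673.9 + 773.1 = -2900.8
Net primary income = 1693.3 - 701.1 = 992.2
Net secondary income = 380.3 - 115.9 = 264.4
Current account = -2900.8 + 992.2 + 264.4 = -1644.2
Financial account = -(-1644.2 + 218.6 + 192.4) = 1233.2

1233.2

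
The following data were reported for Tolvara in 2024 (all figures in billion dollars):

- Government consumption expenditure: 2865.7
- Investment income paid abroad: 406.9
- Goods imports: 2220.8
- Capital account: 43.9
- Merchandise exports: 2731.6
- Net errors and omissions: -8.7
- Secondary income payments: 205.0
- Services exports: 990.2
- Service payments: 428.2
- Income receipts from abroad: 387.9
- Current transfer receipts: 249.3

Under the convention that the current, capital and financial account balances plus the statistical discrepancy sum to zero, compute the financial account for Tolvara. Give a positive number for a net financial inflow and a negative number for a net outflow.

-1133.3

Goods balance = 2731.6 - 2220.8 = 510.8
Services balance = 990.2 - 428.2 = 562.0
Trade balance (goods + services) = 510.8 + 562.0 = 1072.8
Net primary income = 387.9 - 406.9 = -19.0
Net secondary income = 249.3 - 205.0 = 44.3
Current account = 1072.8 + (-19.0) + 44.3 = 1098.1
Financial account = -(1098.1 + 43.9 + (-8.7)) = -1133.3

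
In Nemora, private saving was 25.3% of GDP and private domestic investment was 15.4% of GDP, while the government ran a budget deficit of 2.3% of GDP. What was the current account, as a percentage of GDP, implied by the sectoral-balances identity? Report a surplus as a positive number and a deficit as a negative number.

By the sectoral-balances identity, CA = (S_private - I) + (T - G).
Private balance = 25.3 - 15.4 = 9.9
Government balance (T - G) = -2.3
CA = 9.9 + (-2.3) = 7.6

7.6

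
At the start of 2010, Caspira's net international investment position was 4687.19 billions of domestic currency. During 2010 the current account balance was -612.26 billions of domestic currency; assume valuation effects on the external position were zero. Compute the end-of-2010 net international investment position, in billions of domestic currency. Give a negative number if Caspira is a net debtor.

4074.93

With no valuation effects, change in NIIP = current account = -612.26
End-of-year NIIP = 4687.19 + (-612.26) = 4074.93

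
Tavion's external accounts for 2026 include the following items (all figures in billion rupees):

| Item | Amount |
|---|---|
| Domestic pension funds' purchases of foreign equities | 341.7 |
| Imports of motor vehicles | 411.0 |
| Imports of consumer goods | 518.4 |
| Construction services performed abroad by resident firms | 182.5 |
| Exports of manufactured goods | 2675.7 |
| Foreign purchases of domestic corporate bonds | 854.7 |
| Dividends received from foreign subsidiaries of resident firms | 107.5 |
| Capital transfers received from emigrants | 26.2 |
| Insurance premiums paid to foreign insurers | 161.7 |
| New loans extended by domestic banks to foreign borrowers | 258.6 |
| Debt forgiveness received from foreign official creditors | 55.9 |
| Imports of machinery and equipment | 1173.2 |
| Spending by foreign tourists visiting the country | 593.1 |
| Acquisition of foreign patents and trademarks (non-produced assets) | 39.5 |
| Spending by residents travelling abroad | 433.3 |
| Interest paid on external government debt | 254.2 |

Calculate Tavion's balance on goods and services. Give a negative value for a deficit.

Goods: -411.0 - 1173.2 + 2675.7 - 518.4 = 573.1
Services: 593.1 + 182.5 - 161.7 - 433.3 = 180.6
Trade balance = 573.1 + 180.6 = 753.7
(Excluded from the trade balance — financial account: domestic pension funds' purchases of foreign equities 341.7, foreign purchases of domestic corporate bonds 854.7, new loans extended by domestic banks to foreign borrowers 258.6; primary income: dividends received from foreign subsidiaries of resident firms 107.5, interest paid on external government debt 254.2; capital account: capital transfers received from emigrants 26.2, debt forgiveness received from foreign official creditors 55.9, acquisition of foreign patents and trademarks (non-produced assets) 39.5.)

753.7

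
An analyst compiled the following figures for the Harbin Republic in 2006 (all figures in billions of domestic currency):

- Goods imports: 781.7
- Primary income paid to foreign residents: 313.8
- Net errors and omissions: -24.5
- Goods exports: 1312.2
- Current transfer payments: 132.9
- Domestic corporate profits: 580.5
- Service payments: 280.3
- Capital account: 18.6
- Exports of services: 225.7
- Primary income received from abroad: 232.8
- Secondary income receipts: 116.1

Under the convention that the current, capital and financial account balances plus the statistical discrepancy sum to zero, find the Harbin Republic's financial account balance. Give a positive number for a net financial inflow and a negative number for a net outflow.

Goods balance = 1312.2 - 781.7 = 530.5
Services balance = 225.7 - 280.3 = -54.6
Trade balance (goods + services) = 530.5 + (-54.6) = 475.9
Net primary income = 232.8 - 313.8 = -81.0
Net secondary income = 116.1 - 132.9 = -16.8
Current account = 475.9 + (-81.0) + (-16.8) = 378.1
Financial account = -(378.1 + 18.6 + (-24.5)) = -372.2

-372.2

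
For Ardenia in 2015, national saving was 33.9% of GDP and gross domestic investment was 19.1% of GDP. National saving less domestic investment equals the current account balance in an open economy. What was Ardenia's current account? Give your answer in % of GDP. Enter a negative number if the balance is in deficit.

CA = S - I = 33.9 - 19.1 = 14.8

14.8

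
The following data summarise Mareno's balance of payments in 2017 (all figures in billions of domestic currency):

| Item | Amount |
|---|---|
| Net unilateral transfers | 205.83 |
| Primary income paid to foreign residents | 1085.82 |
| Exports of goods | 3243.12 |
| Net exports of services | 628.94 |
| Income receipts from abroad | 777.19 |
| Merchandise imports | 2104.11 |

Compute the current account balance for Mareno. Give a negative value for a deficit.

1665.15

Goods balance = 3243.12 - 2104.11 = 1139.01
Services balance = 628.94
Trade balance (goods + services) = 1139.01 + 628.94 = 1767.95
Net primary income = 777.19 - 1085.82 = -308.63
Net secondary income = 205.83
Current account = 1767.95 + (-308.63) + 205.83 = 1665.15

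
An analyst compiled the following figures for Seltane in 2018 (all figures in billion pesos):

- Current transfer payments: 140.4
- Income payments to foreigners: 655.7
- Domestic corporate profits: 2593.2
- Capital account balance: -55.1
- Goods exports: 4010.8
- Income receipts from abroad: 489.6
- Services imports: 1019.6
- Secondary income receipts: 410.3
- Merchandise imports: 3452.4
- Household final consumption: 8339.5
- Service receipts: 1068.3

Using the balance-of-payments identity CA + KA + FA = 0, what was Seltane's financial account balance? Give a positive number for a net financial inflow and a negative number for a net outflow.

-655.8

Goods balance = 4010.8 - 3452.4 = 558.4
Services balance = 1068.3 - 1019.6 = 48.7
Trade balance (goods + services) = 558.4 + 48.7 = 607.1
Net primary income = 489.6 - 655.7 = -166.1
Net secondary income = 410.3 - 140.4 = 269.9
Current account = 607.1 + (-166.1) + 269.9 = 710.9
Financial account = -(710.9 + (-55.1)) = -655.8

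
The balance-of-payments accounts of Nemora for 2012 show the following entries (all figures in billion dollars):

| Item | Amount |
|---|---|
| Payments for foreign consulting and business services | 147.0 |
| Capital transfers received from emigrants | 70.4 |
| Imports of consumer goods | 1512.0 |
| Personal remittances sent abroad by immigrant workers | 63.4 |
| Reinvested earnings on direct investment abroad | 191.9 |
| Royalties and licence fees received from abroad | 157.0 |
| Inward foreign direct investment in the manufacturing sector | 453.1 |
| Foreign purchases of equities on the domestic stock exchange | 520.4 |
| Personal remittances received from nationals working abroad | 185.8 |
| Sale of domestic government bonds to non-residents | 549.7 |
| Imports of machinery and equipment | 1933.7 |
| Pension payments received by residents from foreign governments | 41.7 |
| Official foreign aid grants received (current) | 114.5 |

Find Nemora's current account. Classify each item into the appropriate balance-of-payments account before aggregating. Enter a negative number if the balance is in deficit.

Goods: -1933.7 - 1512.0 = -3445.7
Services: 157.0 - 147.0 = 10.0
Primary income: 191.9
Secondary income: 41.7 + 114.5 + 185.8 - 63.4 = 278.6
Current account = (-3445.7) + 10.0 + 191.9 + 278.6 = -2965.2
(Excluded from the current account — capital account: capital transfers received from emigrants 70.4; financial account: inward foreign direct investment in the manufacturing sector 453.1, foreign purchases of equities on the domestic stock exchange 520.4, sale of domestic government bonds to non-residents 549.7.)

-2965.2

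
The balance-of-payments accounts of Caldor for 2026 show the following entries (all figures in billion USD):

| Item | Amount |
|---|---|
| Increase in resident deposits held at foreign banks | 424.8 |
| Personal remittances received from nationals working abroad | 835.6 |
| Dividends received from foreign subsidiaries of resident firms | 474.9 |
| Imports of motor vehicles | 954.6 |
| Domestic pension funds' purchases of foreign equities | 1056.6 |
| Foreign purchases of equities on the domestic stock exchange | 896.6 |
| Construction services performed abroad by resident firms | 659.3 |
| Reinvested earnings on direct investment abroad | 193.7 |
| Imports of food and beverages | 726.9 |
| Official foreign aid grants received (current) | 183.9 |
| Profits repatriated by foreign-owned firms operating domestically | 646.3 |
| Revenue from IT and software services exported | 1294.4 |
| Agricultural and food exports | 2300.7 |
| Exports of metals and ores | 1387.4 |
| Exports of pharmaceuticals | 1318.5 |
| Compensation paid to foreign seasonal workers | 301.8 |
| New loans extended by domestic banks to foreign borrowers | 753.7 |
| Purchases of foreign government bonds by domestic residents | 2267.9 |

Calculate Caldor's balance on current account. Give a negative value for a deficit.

Goods: 1318.5 - 726.9 + 2300.7 + 1387.4 - 954.6 = 3325.1
Services: 1294.4 + 659.3 = 1953.7
Primary income: 193.7 - 301.8 - 646.3 + 474.9 = -279.5
Secondary income: 835.6 + 183.9 = 1019.5
Current account = 3325.1 + 1953.7 + (-279.5) + 1019.5 = 6018.8
(Excluded from the current account — financial account: increase in resident deposits held at foreign banks 424.8, domestic pension funds' purchases of foreign equities 1056.6, foreign purchases of equities on the domestic stock exchange 896.6, new loans extended by domestic banks to foreign borrowers 753.7, purchases of foreign government bonds by domestic residents 2267.9.)

6018.8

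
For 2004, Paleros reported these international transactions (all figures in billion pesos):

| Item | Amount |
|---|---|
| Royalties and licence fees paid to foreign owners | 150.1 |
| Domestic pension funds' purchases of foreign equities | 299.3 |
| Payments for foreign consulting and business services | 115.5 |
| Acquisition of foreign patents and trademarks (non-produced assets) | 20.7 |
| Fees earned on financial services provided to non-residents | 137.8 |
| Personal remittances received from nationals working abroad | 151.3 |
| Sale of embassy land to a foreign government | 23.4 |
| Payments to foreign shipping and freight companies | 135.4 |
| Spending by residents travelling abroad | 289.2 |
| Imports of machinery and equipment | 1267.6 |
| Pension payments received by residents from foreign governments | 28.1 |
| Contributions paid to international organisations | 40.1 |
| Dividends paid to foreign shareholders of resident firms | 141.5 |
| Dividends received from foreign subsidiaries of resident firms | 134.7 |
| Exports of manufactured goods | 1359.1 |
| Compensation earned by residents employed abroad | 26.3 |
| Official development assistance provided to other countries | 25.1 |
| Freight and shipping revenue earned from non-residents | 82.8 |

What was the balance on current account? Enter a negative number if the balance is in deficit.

-244.4

Goods: 1359.1 - 1267.6 = 91.5
Services: 137.8 - 289.2 - 115.5 + 82.8 - 135.4 - 150.1 = -469.6
Primary income: -141.5 + 134.7 + 26.3 = 19.5
Secondary income: -25.1 + 28.1 + 151.3 - 40.1 = 114.2
Current account = 91.5 + (-469.6) + 19.5 + 114.2 = -244.4
(Excluded from the current account — financial account: domestic pension funds' purchases of foreign equities 299.3; capital account: acquisition of foreign patents and trademarks (non-produced assets) 20.7, sale of embassy land to a foreign government 23.4.)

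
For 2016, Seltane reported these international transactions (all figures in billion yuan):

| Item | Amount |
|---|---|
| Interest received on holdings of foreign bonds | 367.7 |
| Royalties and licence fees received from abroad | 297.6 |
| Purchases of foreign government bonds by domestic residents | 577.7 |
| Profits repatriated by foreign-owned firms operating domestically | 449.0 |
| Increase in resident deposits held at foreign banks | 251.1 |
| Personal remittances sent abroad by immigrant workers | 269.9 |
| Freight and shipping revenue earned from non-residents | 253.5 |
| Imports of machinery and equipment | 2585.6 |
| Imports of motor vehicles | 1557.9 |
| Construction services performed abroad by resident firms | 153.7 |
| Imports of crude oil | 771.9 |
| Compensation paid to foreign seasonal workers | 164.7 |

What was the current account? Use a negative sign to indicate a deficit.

Goods: -2585.6 - 1557.9 - 771.9 = -4915.4
Services: 153.7 + 253.5 + 297.6 = 704.8
Primary income: 367.7 - 164.7 - 449.0 = -246.0
Secondary income: -269.9
Current account = (-4915.4) + 704.8 + (-246.0) + (-269.9) = -4726.5
(Excluded from the current account — financial account: purchases of foreign government bonds by domestic residents 577.7, increase in resident deposits held at foreign banks 251.1.)

-4726.5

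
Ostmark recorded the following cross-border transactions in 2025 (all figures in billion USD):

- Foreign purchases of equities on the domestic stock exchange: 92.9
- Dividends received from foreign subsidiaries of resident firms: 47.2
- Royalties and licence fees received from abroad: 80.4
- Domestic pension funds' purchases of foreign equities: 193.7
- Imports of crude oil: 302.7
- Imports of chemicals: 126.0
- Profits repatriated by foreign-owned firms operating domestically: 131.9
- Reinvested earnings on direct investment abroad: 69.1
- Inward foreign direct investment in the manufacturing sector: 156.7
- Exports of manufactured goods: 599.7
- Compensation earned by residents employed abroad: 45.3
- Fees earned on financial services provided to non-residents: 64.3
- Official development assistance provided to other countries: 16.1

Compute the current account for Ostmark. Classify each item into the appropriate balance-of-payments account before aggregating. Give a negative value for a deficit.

Goods: -302.7 + 599.7 - 126.0 = 171.0
Services: 64.3 + 80.4 = 144.7
Primary income: 47.2 - 131.9 + 69.1 + 45.3 = 29.7
Secondary income: -16.1
Current account = 171.0 + 144.7 + 29.7 + (-16.1) = 329.3
(Excluded from the current account — financial account: foreign purchases of equities on the domestic stock exchange 92.9, domestic pension funds' purchases of foreign equities 193.7, inward foreign direct investment in the manufacturing sector 156.7.)

329.3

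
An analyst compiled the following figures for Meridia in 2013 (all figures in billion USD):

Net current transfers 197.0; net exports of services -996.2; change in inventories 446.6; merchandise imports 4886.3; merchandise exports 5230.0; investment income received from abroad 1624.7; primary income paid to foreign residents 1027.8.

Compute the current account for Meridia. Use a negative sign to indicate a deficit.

141.4

Goods balance = 5230.0 - 4886.3 = 343.7
Services balance = -996.2
Trade balance (goods + services) = 343.7 + (-996.2) = -652.5
Net primary income = 1624.7 - 1027.8 = 596.9
Net secondary income = 197.0
Current account = -652.5 + 596.9 + 197.0 = 141.4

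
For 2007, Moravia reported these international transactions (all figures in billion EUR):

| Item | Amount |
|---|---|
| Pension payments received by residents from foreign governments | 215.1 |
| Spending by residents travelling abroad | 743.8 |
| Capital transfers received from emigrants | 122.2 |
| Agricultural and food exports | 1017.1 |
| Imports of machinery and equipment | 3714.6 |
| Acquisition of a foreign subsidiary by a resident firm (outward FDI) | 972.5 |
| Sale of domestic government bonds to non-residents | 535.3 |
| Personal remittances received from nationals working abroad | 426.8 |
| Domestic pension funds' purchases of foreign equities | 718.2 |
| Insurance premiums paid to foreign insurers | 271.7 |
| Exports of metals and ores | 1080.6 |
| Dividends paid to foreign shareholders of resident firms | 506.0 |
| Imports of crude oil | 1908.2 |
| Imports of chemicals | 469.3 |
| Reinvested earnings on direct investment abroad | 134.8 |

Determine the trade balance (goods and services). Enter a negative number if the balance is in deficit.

Goods: 1080.6 - 469.3 - 3714.6 + 1017.1 - 1908.2 = -3994.4
Services: -743.8 - 271.7 = -1015.5
Trade balance = -3994.4 + (-1015.5) = -5009.9
(Excluded from the trade balance — secondary income: pension payments received by residents from foreign governments 215.1, personal remittances received from nationals working abroad 426.8; capital account: capital transfers received from emigrants 122.2; financial account: acquisition of a foreign subsidiary by a resident firm (outward FDI) 972.5, sale of domestic government bonds to non-residents 535.3, domestic pension funds' purchases of foreign equities 718.2; primary income: dividends paid to foreign shareholders of resident firms 506.0, reinvested earnings on direct investment abroad 134.8.)

-5009.9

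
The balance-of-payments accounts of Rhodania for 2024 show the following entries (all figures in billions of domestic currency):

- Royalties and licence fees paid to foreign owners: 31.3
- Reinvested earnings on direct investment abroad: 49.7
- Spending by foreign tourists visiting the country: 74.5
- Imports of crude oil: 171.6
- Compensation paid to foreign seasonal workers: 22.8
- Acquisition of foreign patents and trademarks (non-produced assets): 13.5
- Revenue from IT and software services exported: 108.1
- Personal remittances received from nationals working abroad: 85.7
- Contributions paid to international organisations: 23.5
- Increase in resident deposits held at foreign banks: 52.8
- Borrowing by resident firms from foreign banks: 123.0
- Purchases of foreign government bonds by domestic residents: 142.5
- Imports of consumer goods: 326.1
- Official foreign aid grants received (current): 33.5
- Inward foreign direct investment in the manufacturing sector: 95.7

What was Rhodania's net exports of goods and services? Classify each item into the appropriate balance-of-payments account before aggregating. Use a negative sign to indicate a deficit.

Goods: -171.6 - 326.1 = -497.7
Services: 74.5 + 108.1 - 31.3 = 151.3
Trade balance = -497.7 + 151.3 = -346.4
(Excluded from the trade balance — primary income: reinvested earnings on direct investment abroad 49.7, compensation paid to foreign seasonal workers 22.8; capital account: acquisition of foreign patents and trademarks (non-produced assets) 13.5; secondary income: personal remittances received from nationals working abroad 85.7, contributions paid to international organisations 23.5, official foreign aid grants received (current) 33.5; financial account: increase in resident deposits held at foreign banks 52.8, borrowing by resident firms from foreign banks 123.0, purchases of foreign government bonds by domestic residents 142.5, inward foreign direct investment in the manufacturing sector 95.7.)

-346.4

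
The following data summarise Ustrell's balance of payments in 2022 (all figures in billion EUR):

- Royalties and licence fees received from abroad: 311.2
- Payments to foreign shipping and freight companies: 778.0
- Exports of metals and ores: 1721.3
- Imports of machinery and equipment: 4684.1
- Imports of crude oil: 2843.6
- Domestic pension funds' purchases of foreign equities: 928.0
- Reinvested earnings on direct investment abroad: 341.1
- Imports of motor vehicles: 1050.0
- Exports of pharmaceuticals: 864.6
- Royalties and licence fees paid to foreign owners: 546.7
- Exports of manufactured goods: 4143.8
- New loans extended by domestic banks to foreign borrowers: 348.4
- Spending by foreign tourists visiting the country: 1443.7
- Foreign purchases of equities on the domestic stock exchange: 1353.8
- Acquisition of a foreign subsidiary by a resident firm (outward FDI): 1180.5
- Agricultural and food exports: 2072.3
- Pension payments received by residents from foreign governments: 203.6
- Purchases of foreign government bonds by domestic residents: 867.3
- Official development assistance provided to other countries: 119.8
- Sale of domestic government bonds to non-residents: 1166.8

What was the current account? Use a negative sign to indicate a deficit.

1079.4

Goods: 1721.3 + 4143.8 + 864.6 - 2843.6 - 1050.0 - 4684.1 + 2072.3 = 224.3
Services: 311.2 - 778.0 - 546.7 + 1443.7 = 430.2
Primary income: 341.1
Secondary income: -119.8 + 203.6 = 83.8
Current account = 224.3 + 430.2 + 341.1 + 83.8 = 1079.4
(Excluded from the current account — financial account: domestic pension funds' purchases of foreign equities 928.0, new loans extended by domestic banks to foreign borrowers 348.4, foreign purchases of equities on the domestic stock exchange 1353.8, acquisition of a foreign subsidiary by a resident firm (outward FDI) 1180.5, purchases of foreign government bonds by domestic residents 867.3, sale of domestic government bonds to non-residents 1166.8.)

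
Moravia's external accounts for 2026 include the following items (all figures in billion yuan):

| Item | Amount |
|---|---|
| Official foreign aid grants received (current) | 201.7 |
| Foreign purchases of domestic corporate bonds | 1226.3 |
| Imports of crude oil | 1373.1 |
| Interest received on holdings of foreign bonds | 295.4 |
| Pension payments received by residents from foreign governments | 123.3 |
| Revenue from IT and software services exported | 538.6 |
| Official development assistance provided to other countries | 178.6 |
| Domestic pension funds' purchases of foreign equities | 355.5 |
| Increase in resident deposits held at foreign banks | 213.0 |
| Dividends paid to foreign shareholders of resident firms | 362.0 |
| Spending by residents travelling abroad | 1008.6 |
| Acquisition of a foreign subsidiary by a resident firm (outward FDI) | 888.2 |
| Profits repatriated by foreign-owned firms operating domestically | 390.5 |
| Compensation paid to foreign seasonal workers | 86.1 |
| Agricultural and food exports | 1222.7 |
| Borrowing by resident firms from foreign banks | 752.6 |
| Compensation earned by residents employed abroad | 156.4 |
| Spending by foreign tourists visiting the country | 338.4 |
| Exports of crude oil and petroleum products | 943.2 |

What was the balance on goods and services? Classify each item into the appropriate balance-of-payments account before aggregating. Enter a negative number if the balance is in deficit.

661.2

Goods: 943.2 - 1373.1 + 1222.7 = 792.8
Services: 338.4 - 1008.6 + 538.6 = -131.6
Trade balance = 792.8 + (-131.6) = 661.2
(Excluded from the trade balance — secondary income: official foreign aid grants received (current) 201.7, pension payments received by residents from foreign governments 123.3, official development assistance provided to other countries 178.6; financial account: foreign purchases of domestic corporate bonds 1226.3, domestic pension funds' purchases of foreign equities 355.5, increase in resident deposits held at foreign banks 213.0, acquisition of a foreign subsidiary by a resident firm (outward FDI) 888.2, borrowing by resident firms from foreign banks 752.6; primary income: interest received on holdings of foreign bonds 295.4, dividends paid to foreign shareholders of resident firms 362.0, profits repatriated by foreign-owned firms operating domestically 390.5, compensation paid to foreign seasonal workers 86.1, compensation earned by residents employed abroad 156.4.)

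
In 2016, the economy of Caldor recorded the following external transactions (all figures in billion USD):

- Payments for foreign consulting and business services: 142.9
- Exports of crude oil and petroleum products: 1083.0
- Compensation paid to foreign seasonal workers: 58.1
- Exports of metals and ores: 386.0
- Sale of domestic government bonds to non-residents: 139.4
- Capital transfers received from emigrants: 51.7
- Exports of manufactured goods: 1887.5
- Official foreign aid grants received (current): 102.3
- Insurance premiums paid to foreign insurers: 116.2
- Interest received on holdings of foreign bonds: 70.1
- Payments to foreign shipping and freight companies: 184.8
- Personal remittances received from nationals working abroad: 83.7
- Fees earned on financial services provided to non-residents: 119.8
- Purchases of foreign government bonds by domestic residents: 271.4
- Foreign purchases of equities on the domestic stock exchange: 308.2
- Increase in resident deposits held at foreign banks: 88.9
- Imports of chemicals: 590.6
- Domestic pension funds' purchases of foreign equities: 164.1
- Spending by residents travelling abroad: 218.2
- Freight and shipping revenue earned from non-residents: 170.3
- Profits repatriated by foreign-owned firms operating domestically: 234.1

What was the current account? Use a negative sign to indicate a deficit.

2357.8

Goods: 1083.0 - 590.6 + 1887.5 + 386.0 = 2765.9
Services: -116.2 - 184.8 + 119.8 - 142.9 + 170.3 - 218.2 = -372.0
Primary income: -234.1 - 58.1 + 70.1 = -222.1
Secondary income: 102.3 + 83.7 = 186.0
Current account = 2765.9 + (-372.0) + (-222.1) + 186.0 = 2357.8
(Excluded from the current account — financial account: sale of domestic government bonds to non-residents 139.4, purchases of foreign government bonds by domestic residents 271.4, foreign purchases of equities on the domestic stock exchange 308.2, increase in resident deposits held at foreign banks 88.9, domestic pension funds' purchases of foreign equities 164.1; capital account: capital transfers received from emigrants 51.7.)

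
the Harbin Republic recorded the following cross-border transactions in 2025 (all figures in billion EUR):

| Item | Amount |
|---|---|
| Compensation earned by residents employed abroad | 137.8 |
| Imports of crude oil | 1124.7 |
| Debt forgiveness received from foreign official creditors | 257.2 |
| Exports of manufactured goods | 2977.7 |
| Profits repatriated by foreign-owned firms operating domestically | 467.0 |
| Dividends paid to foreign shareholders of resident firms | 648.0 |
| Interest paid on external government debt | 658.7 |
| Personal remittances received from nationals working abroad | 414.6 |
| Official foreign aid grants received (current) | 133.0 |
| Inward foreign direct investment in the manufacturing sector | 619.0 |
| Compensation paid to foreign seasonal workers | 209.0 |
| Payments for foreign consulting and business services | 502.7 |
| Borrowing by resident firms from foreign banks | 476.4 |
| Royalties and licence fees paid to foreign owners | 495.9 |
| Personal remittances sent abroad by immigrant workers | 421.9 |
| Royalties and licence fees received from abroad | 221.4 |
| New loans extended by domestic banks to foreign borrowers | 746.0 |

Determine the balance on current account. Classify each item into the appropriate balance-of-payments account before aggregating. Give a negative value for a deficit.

Goods: 2977.7 - 1124.7 = 1853.0
Services: -495.9 + 221.4 - 502.7 = -777.2
Primary income: 137.8 - 467.0 - 209.0 - 658.7 - 648.0 = -1844.9
Secondary income: 414.6 - 421.9 + 133.0 = 125.7
Current account = 1853.0 + (-777.2) + (-1844.9) + 125.7 = -643.4
(Excluded from the current account — capital account: debt forgiveness received from foreign official creditors 257.2; financial account: inward foreign direct investment in the manufacturing sector 619.0, borrowing by resident firms from foreign banks 476.4, new loans extended by domestic banks to foreign borrowers 746.0.)

-643.4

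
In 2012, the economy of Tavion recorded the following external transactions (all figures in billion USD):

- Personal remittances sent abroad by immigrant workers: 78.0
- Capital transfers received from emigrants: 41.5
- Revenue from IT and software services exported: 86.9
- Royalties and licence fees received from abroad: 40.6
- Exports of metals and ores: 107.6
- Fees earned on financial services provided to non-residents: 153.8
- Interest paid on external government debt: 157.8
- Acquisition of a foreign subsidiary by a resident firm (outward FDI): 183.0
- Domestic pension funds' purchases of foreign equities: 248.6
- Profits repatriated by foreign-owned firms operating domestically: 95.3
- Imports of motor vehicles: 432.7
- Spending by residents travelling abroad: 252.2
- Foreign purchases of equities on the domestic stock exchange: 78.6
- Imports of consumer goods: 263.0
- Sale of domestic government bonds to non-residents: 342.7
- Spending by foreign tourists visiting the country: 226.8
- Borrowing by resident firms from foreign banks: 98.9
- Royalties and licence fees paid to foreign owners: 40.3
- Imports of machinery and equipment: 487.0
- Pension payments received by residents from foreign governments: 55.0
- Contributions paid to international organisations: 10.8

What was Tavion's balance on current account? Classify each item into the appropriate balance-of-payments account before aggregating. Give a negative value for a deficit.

Goods: 107.6 - 263.0 - 487.0 - 432.7 = -1075.1
Services: 86.9 + 40.6 + 226.8 + 153.8 - 40.3 - 252.2 = 215.6
Primary income: -95.3 - 157.8 = -253.1
Secondary income: -78.0 - 10.8 + 55.0 = -33.8
Current account = (-1075.1) + 215.6 + (-253.1) + (-33.8) = -1146.4
(Excluded from the current account — capital account: capital transfers received from emigrants 41.5; financial account: acquisition of a foreign subsidiary by a resident firm (outward FDI) 183.0, domestic pension funds' purchases of foreign equities 248.6, foreign purchases of equities on the domestic stock exchange 78.6, sale of domestic government bonds to non-residents 342.7, borrowing by resident firms from foreign banks 98.9.)

-1146.4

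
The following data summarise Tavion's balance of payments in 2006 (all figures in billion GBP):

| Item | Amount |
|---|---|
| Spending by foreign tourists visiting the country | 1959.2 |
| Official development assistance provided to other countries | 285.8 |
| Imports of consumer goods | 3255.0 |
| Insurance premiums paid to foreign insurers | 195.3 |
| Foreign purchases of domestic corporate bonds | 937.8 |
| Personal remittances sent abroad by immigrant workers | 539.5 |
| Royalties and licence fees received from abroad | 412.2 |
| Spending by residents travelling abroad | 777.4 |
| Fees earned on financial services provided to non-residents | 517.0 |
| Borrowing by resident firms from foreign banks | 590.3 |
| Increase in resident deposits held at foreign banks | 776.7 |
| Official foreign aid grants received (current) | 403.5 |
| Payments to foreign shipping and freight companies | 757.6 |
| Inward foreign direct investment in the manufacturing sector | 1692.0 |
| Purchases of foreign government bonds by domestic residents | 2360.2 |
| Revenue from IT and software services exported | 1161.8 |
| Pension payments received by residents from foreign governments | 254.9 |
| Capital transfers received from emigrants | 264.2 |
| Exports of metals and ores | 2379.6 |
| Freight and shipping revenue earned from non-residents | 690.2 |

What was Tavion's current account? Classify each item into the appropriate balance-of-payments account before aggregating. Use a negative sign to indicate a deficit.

1967.8

Goods: 2379.6 - 3255.0 = -875.4
Services: 690.2 - 757.6 + 1161.8 - 777.4 - 195.3 + 1959.2 + 517.0 + 412.2 = 3010.1
Secondary income: -539.5 + 254.9 + 403.5 - 285.8 = -166.9
Current account = (-875.4) + 3010.1 + (-166.9) = 1967.8
(Excluded from the current account — financial account: foreign purchases of domestic corporate bonds 937.8, borrowing by resident firms from foreign banks 590.3, increase in resident deposits held at foreign banks 776.7, inward foreign direct investment in the manufacturing sector 1692.0, purchases of foreign government bonds by domestic residents 2360.2; capital account: capital transfers received from emigrants 264.2.)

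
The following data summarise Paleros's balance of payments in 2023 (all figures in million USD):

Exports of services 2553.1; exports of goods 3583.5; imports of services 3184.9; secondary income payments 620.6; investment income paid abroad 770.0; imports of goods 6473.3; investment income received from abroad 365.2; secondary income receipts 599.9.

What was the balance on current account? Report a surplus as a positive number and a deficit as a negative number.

-3947.1

Goods balance = 3583.5 - 6473.3 = -2889.8
Services balance = 2553.1 - 3184.9 = -631.8
Trade balance (goods + services) = -2889.8 + (-631.8) = -3521.6
Net primary income = 365.2 - 770.0 = -404.8
Net secondary income = 599.9 - 620.6 = -20.7
Current account = -3521.6 + (-404.8) + (-20.7) = -3947.1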